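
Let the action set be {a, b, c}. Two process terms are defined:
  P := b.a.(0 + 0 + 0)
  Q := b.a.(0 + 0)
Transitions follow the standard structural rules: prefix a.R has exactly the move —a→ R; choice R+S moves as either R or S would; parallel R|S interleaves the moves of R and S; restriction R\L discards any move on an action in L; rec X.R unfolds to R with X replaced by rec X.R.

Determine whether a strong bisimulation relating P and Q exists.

P ~ Q

Reachable graph of P (3 states):
  m0 = b.a.(0 + 0 + 0) → ··b··> m1
  m1 = a.(0 + 0 + 0) → ··a··> m2
  m2 = 0 + 0 + 0 → stopped
Reachable graph of Q (3 states):
  n0 = b.a.(0 + 0) → ··b··> n1
  n1 = a.(0 + 0) → ··a··> n2
  n2 = 0 + 0 → stopped
Bisimilarity quotient blocks:
  B0 = {m0, n0}
  B1 = {m1, n1}
  B2 = {m2, n2}
m0 ∈ B0, n0 ∈ B0 → same block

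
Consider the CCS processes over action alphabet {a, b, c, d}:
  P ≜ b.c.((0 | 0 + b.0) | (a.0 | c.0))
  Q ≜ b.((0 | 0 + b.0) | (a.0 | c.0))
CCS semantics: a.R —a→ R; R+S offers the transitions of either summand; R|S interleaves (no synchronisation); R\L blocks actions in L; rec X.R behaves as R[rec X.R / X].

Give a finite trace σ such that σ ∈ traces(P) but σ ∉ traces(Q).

P's transition system — 10 states:
  s0 = b.c.((0 | 0 + b.0) | (a.0 | c.0)) | —b→ s1
  s1 = c.((0 | 0 + b.0) | (a.0 | c.0)) | —c→ s2
  s2 = (0 | 0 + b.0) | (a.0 | c.0) | —a→ s3, —b→ s4, —c→ s5
  s3 = (0 | 0 + b.0) | (0 | c.0) | —b→ s6, —c→ s7
  s4 = 0 | (a.0 | c.0) | —a→ s6, —c→ s8
  s5 = (0 | 0 + b.0) | (a.0 | 0) | —a→ s7, —b→ s8
  s6 = 0 | (0 | c.0) | —c→ s9
  s7 = (0 | 0 + b.0) | (0 | 0) | —b→ s9
  s8 = 0 | (a.0 | 0) | —a→ s9
  s9 = 0 | (0 | 0) | (no moves)
Q's transition system — 9 states:
  t0 = b.((0 | 0 + b.0) | (a.0 | c.0)) | —b→ t1
  t1 = (0 | 0 + b.0) | (a.0 | c.0) | —a→ t2, —b→ t3, —c→ t4
  t2 = (0 | 0 + b.0) | (0 | c.0) | —b→ t5, —c→ t6
  t3 = 0 | (a.0 | c.0) | —a→ t5, —c→ t7
  t4 = (0 | 0 + b.0) | (a.0 | 0) | —a→ t6, —b→ t7
  t5 = 0 | (0 | c.0) | —c→ t8
  t6 = (0 | 0 + b.0) | (0 | 0) | —b→ t8
  t7 = 0 | (a.0 | 0) | —a→ t8
  t8 = 0 | (0 | 0) | (no moves)
Run σ = ⟨bcc⟩ on P: start {s0}
  after b @ step 1: {s1}
  after c @ step 2: {s2}
  after c @ step 3: {s5}
  ✓ P
Run σ = ⟨bcc⟩ on Q: start {t0}
  after b @ step 1: {t1}
  after c @ step 2: {t4}
  after c @ step 3: no successor for Q

bcc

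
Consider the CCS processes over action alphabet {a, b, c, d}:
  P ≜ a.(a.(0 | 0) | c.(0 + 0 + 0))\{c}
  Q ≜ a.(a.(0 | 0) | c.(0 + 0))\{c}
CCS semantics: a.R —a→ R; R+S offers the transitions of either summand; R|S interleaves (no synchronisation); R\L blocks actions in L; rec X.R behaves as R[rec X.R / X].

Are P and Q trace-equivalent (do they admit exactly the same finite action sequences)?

YES

P's transition system — 3 states:
  p0 = a.(a.(0 | 0) | c.(0 + 0 + 0))\{c} → —a→ p1
  p1 = (a.(0 | 0) | c.(0 + 0 + 0))\{c} → —a→ p2
  p2 = (0 | 0 | c.(0 + 0 + 0))\{c} → stopped
Q's transition system — 3 states:
  q0 = a.(a.(0 | 0) | c.(0 + 0))\{c} → —a→ q1
  q1 = (a.(0 | 0) | c.(0 + 0))\{c} → —a→ q2
  q2 = (0 | 0 | c.(0 + 0))\{c} → stopped
Coarsest stable partition (strong bisimilarity classes):
  B0 = {p0, q0}
  B1 = {p1, q1}
  B2 = {p2, q2}
p0 ∈ B0, q0 ∈ B0 → same block
Bisimilar ⇒ trace-equivalent.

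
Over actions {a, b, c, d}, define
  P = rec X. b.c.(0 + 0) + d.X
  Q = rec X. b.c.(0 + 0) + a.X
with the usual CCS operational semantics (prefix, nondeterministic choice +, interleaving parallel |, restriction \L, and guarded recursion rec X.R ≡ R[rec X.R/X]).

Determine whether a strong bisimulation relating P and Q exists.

P ≁ Q

P's transition system — 3 states:
  p0 = rec X. b.c.(0 + 0) + d.X → =b=> p1, =d=> p0
  p1 = c.(0 + 0) → =c=> p2
  p2 = 0 + 0 → ·
Q's transition system — 3 states:
  q0 = rec X. b.c.(0 + 0) + a.X → =a=> q0, =b=> q1
  q1 = c.(0 + 0) → =c=> q2
  q2 = 0 + 0 → ·
Coarsest stable partition (strong bisimilarity classes):
  B0 = {p0}
  B1 = {p1, q1}
  B2 = {p2, q2}
  B3 = {q0}
p0 ∈ B0, q0 ∈ B3 → different blocks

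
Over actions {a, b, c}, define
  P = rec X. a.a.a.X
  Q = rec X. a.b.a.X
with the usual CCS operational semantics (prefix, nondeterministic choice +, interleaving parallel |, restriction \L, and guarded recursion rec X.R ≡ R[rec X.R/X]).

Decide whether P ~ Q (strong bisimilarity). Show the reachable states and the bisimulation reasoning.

NO

Reachable graph of P (3 states):
  s0 = rec X. a.a.a.X → --a--▸ s1
  s1 = a.a.(rec X. a.a.a.X) → --a--▸ s2
  s2 = a.(rec X. a.a.a.X) → --a--▸ s0
Reachable graph of Q (3 states):
  t0 = rec X. a.b.a.X → --a--▸ t1
  t1 = b.a.(rec X. a.b.a.X) → --b--▸ t2
  t2 = a.(rec X. a.b.a.X) → --a--▸ t0
Partition-refinement fixed point:
  B0 = {s0, s1, s2}
  B1 = {t0}
  B2 = {t1}
  B3 = {t2}
s0 ∈ B0, t0 ∈ B1 → different blocks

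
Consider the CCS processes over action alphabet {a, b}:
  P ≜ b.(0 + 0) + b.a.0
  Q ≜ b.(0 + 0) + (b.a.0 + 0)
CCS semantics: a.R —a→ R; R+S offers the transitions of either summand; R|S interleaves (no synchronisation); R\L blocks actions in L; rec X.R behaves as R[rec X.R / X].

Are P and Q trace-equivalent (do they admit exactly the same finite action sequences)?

trace-equivalent

LTS(P): 4 reachable states
  u0 = b.(0 + 0) + b.a.0 has moves —b→ u1, —b→ u2
  u1 = 0 + 0 has moves (no moves)
  u2 = a.0 has moves —a→ u3
  u3 = 0 has moves (no moves)
LTS(Q): 4 reachable states
  v0 = b.(0 + 0) + (b.a.0 + 0) has moves —b→ v1, —b→ v2
  v1 = 0 + 0 has moves (no moves)
  v2 = a.0 has moves —a→ v3
  v3 = 0 has moves (no moves)
Bisimilarity quotient blocks:
  B0 = {u0, v0}
  B1 = {u2, v2}
  B2 = {u1, u3, v1, v3}
u0 ∈ B0, v0 ∈ B0 → same block
Bisimilar ⇒ trace-equivalent.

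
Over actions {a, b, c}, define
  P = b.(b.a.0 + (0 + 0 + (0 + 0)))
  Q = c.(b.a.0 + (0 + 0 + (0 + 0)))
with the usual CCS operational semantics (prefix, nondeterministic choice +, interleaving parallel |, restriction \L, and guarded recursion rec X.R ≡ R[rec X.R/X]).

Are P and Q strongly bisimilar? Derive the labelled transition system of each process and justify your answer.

P's transition system — 4 states:
  s0 = b.(b.a.0 + (0 + 0 + (0 + 0))) has moves =b=> s1
  s1 = b.a.0 + (0 + 0 + (0 + 0)) has moves =b=> s2
  s2 = a.0 has moves =a=> s3
  s3 = 0 has moves stopped
Q's transition system — 4 states:
  t0 = c.(b.a.0 + (0 + 0 + (0 + 0))) has moves =c=> t1
  t1 = b.a.0 + (0 + 0 + (0 + 0)) has moves =b=> t2
  t2 = a.0 has moves =a=> t3
  t3 = 0 has moves stopped
Bisimilarity quotient blocks:
  B0 = {s0}
  B1 = {s1, t1}
  B2 = {s2, t2}
  B3 = {s3, t3}
  B4 = {t0}
s0 ∈ B0, t0 ∈ B4 → different blocks

not bisimilar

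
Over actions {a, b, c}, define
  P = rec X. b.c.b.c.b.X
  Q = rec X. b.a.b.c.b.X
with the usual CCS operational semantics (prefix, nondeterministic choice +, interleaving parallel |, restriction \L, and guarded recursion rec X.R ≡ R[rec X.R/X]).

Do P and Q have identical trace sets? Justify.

NO — witness ⟨bc⟩

Reachable graph of P (5 states):
  u0 = rec X. b.c.b.c.b.X has moves ··b··> u1
  u1 = c.b.c.b.(rec X. b.c.b.c.b.X) has moves ··c··> u2
  u2 = b.c.b.(rec X. b.c.b.c.b.X) has moves ··b··> u3
  u3 = c.b.(rec X. b.c.b.c.b.X) has moves ··c··> u4
  u4 = b.(rec X. b.c.b.c.b.X) has moves ··b··> u0
Reachable graph of Q (5 states):
  v0 = rec X. b.a.b.c.b.X has moves ··b··> v1
  v1 = a.b.c.b.(rec X. b.a.b.c.b.X) has moves ··a··> v2
  v2 = b.c.b.(rec X. b.a.b.c.b.X) has moves ··b··> v3
  v3 = c.b.(rec X. b.a.b.c.b.X) has moves ··c··> v4
  v4 = b.(rec X. b.a.b.c.b.X) has moves ··b··> v0
Executing bc from P (initial set {u0}):
  after b @ step 1: {u1}
  after c @ step 2: {u2}
  ✓ P
Executing bc from Q (initial set {v0}):
  after b @ step 1: {v1}
  after c @ step 2: ∅ (Q stuck)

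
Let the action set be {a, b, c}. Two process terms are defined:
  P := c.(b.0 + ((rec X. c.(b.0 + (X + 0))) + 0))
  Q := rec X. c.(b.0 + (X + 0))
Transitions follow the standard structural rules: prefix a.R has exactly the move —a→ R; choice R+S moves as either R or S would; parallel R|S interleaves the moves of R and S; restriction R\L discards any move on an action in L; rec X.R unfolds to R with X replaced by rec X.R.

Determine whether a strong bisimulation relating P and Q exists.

YES

LTS(P): 3 reachable states
  u0 = c.(b.0 + ((rec X. c.(b.0 + (X + 0))) + 0)) → ··c··> u1
  u1 = b.0 + ((rec X. c.(b.0 + (X + 0))) + 0) → ··b··> u2, ··c··> u1
  u2 = 0 → deadlocked
LTS(Q): 3 reachable states
  v0 = rec X. c.(b.0 + (X + 0)) → ··c··> v1
  v1 = b.0 + ((rec X. c.(b.0 + (X + 0))) + 0) → ··b··> v2, ··c··> v1
  v2 = 0 → deadlocked
Partition-refinement fixed point:
  B0 = {u0, v0}
  B1 = {u1, v1}
  B2 = {u2, v2}
u0 ∈ B0, v0 ∈ B0 → same block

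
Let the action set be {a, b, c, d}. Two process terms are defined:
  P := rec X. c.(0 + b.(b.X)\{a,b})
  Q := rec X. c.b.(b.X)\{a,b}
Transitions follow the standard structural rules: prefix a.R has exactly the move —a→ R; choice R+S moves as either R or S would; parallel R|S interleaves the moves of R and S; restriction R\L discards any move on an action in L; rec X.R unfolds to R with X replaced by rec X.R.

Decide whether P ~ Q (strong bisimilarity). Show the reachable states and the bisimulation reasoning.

P ~ Q

Reachable graph of P (3 states):
  u0 = rec X. c.(0 + b.(b.X)\{a,b}) | ··c··> u1
  u1 = 0 + b.(b.(rec X. c.(0 + b.(b.X)\{a,b})))\{a,b} | ··b··> u2
  u2 = (b.(rec X. c.(0 + b.(b.X)\{a,b})))\{a,b} | stopped
Reachable graph of Q (3 states):
  v0 = rec X. c.b.(b.X)\{a,b} | ··c··> v1
  v1 = b.(b.(rec X. c.b.(b.X)\{a,b}))\{a,b} | ··b··> v2
  v2 = (b.(rec X. c.b.(b.X)\{a,b}))\{a,b} | stopped
Partition-refinement fixed point:
  B0 = {u0, v0}
  B1 = {u1, v1}
  B2 = {u2, v2}
u0 ∈ B0, v0 ∈ B0 → same block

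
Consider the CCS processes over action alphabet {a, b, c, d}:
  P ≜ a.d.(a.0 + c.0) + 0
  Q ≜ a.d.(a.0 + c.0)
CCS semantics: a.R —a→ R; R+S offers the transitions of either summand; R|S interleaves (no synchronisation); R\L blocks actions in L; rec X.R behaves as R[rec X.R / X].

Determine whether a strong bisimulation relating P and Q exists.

YES

Reachable graph of P (4 states):
  p0 = a.d.(a.0 + c.0) + 0 ⊢ -a-> p1
  p1 = d.(a.0 + c.0) ⊢ -d-> p2
  p2 = a.0 + c.0 ⊢ -a-> p3, -c-> p3
  p3 = 0 ⊢ stopped
Reachable graph of Q (4 states):
  q0 = a.d.(a.0 + c.0) ⊢ -a-> q1
  q1 = d.(a.0 + c.0) ⊢ -d-> q2
  q2 = a.0 + c.0 ⊢ -a-> q3, -c-> q3
  q3 = 0 ⊢ stopped
Bisimilarity quotient blocks:
  B0 = {p0, q0}
  B1 = {p1, q1}
  B2 = {p2, q2}
  B3 = {p3, q3}
p0 ∈ B0, q0 ∈ B0 → same block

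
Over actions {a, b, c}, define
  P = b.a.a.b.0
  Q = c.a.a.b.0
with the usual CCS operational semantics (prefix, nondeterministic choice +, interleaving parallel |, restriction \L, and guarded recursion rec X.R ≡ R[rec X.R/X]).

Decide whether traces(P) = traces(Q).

P's transition system — 5 states:
  m0 = b.a.a.b.0 → --b--▸ m1
  m1 = a.a.b.0 → --a--▸ m2
  m2 = a.b.0 → --a--▸ m3
  m3 = b.0 → --b--▸ m4
  m4 = 0 → ∅
Q's transition system — 5 states:
  n0 = c.a.a.b.0 → --c--▸ n1
  n1 = a.a.b.0 → --a--▸ n2
  n2 = a.b.0 → --a--▸ n3
  n3 = b.0 → --b--▸ n4
  n4 = 0 → ∅
Executing b from P (initial set {m0}):
  step 1 (b): {m1}
  — P admits the full trace.
Executing b from Q (initial set {n0}):
  step 1 (b): ∅ (Q stuck)

trace-distinct — witness ⟨b⟩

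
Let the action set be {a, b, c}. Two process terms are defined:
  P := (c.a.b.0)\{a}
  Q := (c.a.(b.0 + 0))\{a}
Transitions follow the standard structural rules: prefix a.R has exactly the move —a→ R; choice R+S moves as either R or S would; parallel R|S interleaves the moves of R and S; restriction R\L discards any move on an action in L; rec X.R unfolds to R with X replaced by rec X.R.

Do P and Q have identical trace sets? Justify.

traces(P) = traces(Q)

LTS(P): 2 reachable states
  s0 = (c.a.b.0)\{a} | =c=> s1
  s1 = (a.b.0)\{a} | (no moves)
LTS(Q): 2 reachable states
  t0 = (c.a.(b.0 + 0))\{a} | =c=> t1
  t1 = (a.(b.0 + 0))\{a} | (no moves)
Coarsest stable partition (strong bisimilarity classes):
  B0 = {s0, t0}
  B1 = {s1, t1}
s0 ∈ B0, t0 ∈ B0 → same block
Bisimilar ⇒ trace-equivalent.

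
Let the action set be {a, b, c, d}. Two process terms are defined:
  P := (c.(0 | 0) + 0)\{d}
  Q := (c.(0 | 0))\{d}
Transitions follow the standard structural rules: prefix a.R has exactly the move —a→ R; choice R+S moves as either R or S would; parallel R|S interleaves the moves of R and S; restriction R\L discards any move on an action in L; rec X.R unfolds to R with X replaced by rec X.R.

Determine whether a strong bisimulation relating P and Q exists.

LTS(P): 2 reachable states
  s0 = (c.(0 | 0) + 0)\{d} → --c--▸ s1
  s1 = (0 | 0)\{d} → (no moves)
LTS(Q): 2 reachable states
  t0 = (c.(0 | 0))\{d} → --c--▸ t1
  t1 = (0 | 0)\{d} → (no moves)
Partition-refinement fixed point:
  B0 = {s0, t0}
  B1 = {s1, t1}
s0 ∈ B0, t0 ∈ B0 → same block

P ~ Q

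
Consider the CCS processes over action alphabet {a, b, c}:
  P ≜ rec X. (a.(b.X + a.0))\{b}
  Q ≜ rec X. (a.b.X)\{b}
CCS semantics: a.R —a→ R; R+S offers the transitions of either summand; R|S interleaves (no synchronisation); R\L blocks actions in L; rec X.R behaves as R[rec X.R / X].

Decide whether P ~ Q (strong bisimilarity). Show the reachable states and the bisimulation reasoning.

not bisimilar

LTS(P): 3 reachable states
  s0 = rec X. (a.(b.X + a.0))\{b} ⊢ —a→ s1
  s1 = (b.(rec X. (a.(b.X + a.0))\{b}) + a.0)\{b} ⊢ —a→ s2
  s2 = 0\{b} ⊢ ∅
LTS(Q): 2 reachable states
  t0 = rec X. (a.b.X)\{b} ⊢ —a→ t1
  t1 = (b.(rec X. (a.b.X)\{b}))\{b} ⊢ ∅
Bisimilarity quotient blocks:
  B0 = {s0}
  B1 = {s1, t0}
  B2 = {s2, t1}
s0 ∈ B0, t0 ∈ B1 → different blocks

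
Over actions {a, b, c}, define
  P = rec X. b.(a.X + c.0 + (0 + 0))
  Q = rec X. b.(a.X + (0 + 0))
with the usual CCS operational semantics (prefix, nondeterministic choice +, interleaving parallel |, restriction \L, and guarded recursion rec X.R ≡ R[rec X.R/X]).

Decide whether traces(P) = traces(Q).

LTS(P): 3 reachable states
  s0 = rec X. b.(a.X + c.0 + (0 + 0)) ⊢ ··b··> s1
  s1 = a.(rec X. b.(a.X + c.0 + (0 + 0))) + c.0 + (0 + 0) ⊢ ··a··> s0, ··c··> s2
  s2 = 0 ⊢ ·
LTS(Q): 2 reachable states
  t0 = rec X. b.(a.X + (0 + 0)) ⊢ ··b··> t1
  t1 = a.(rec X. b.(a.X + (0 + 0))) + (0 + 0) ⊢ ··a··> t0
Trace ⟨bc⟩ through P, begin at {s0}:
  after b @ step 1: {s1}
  after c @ step 2: {s2}
  — P admits the full trace.
Trace ⟨bc⟩ through Q, begin at {t0}:
  after b @ step 1: {t1}
  after c @ step 2: no successor for Q

NO — witness ⟨bc⟩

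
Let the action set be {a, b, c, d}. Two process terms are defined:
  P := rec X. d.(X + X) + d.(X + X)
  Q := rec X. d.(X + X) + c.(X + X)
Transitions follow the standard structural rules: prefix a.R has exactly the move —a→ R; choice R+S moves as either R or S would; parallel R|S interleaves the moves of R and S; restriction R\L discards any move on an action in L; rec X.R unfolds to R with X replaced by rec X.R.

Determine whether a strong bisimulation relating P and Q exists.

not bisimilar

LTS(P): 2 reachable states
  u0 = rec X. d.(X + X) + d.(X + X) | =d=> u1
  u1 = (rec X. d.(X + X) + d.(X + X)) + (rec X. d.(X + X) + d.(X + X)) | =d=> u1
LTS(Q): 2 reachable states
  v0 = rec X. d.(X + X) + c.(X + X) | =c=> v1, =d=> v1
  v1 = (rec X. d.(X + X) + c.(X + X)) + (rec X. d.(X + X) + c.(X + X)) | =c=> v1, =d=> v1
Partition-refinement fixed point:
  B0 = {u0, u1}
  B1 = {v0, v1}
u0 ∈ B0, v0 ∈ B1 → different blocks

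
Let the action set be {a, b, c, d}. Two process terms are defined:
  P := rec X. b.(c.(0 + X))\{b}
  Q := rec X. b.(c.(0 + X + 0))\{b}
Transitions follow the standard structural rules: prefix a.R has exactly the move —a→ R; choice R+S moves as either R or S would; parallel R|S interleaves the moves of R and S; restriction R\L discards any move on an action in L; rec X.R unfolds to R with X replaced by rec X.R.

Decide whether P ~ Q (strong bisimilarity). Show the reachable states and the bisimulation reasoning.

Reachable graph of P (3 states):
  m0 = rec X. b.(c.(0 + X))\{b} ⊢ ··b··> m1
  m1 = (c.(0 + (rec X. b.(c.(0 + X))\{b})))\{b} ⊢ ··c··> m2
  m2 = (0 + (rec X. b.(c.(0 + X))\{b}))\{b} ⊢ deadlocked
Reachable graph of Q (3 states):
  n0 = rec X. b.(c.(0 + X + 0))\{b} ⊢ ··b··> n1
  n1 = (c.(0 + (rec X. b.(c.(0 + X + 0))\{b}) + 0))\{b} ⊢ ··c··> n2
  n2 = (0 + (rec X. b.(c.(0 + X + 0))\{b}) + 0)\{b} ⊢ deadlocked
Coarsest stable partition (strong bisimilarity classes):
  B0 = {m0, n0}
  B1 = {m1, n1}
  B2 = {m2, n2}
m0 ∈ B0, n0 ∈ B0 → same block

YES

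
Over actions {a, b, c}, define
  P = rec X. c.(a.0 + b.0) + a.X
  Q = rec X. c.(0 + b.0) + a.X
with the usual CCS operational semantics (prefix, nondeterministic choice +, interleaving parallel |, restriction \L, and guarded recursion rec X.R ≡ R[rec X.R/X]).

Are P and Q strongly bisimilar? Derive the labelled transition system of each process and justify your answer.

not bisimilar

P's transition system — 3 states:
  u0 = rec X. c.(a.0 + b.0) + a.X → =a=> u0, =c=> u1
  u1 = a.0 + b.0 → =a=> u2, =b=> u2
  u2 = 0 → (no moves)
Q's transition system — 3 states:
  v0 = rec X. c.(0 + b.0) + a.X → =a=> v0, =c=> v1
  v1 = 0 + b.0 → =b=> v2
  v2 = 0 → (no moves)
Coarsest stable partition (strong bisimilarity classes):
  B0 = {u0}
  B1 = {u1}
  B2 = {u2, v2}
  B3 = {v0}
  B4 = {v1}
u0 ∈ B0, v0 ∈ B3 → different blocks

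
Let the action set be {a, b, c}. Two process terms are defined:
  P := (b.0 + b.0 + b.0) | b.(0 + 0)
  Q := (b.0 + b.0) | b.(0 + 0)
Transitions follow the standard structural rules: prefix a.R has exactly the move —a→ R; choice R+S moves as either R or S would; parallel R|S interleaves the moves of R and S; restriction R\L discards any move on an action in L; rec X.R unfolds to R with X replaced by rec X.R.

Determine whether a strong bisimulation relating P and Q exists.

bisimilar

P's transition system — 4 states:
  s0 = (b.0 + b.0 + b.0) | b.(0 + 0) | =b=> s1, =b=> s2
  s1 = (b.0 + b.0 + b.0) | (0 + 0) | =b=> s3
  s2 = 0 | b.(0 + 0) | =b=> s3
  s3 = 0 | (0 + 0) | deadlocked
Q's transition system — 4 states:
  t0 = (b.0 + b.0) | b.(0 + 0) | =b=> t1, =b=> t2
  t1 = (b.0 + b.0) | (0 + 0) | =b=> t3
  t2 = 0 | b.(0 + 0) | =b=> t3
  t3 = 0 | (0 + 0) | deadlocked
Partition-refinement fixed point:
  B0 = {s0, t0}
  B1 = {s1, s2, t1, t2}
  B2 = {s3, t3}
s0 ∈ B0, t0 ∈ B0 → same block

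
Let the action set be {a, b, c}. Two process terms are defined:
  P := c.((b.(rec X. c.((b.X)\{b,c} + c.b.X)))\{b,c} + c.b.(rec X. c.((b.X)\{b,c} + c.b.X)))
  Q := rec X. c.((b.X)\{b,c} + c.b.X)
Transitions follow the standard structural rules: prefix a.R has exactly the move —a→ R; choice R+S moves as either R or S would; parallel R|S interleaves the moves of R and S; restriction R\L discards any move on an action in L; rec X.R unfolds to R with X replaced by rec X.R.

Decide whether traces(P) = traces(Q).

YES

Reachable graph of P (4 states):
  m0 = c.((b.(rec X. c.((b.X)\{b,c} + c.b.X)))\{b,c} + c.b.(rec X. c.((b.X)\{b,c} + c.b.X))) → ··c··> m1
  m1 = (b.(rec X. c.((b.X)\{b,c} + c.b.X)))\{b,c} + c.b.(rec X. c.((b.X)\{b,c} + c.b.X)) → ··c··> m2
  m2 = b.(rec X. c.((b.X)\{b,c} + c.b.X)) → ··b··> m3
  m3 = rec X. c.((b.X)\{b,c} + c.b.X) → ··c··> m1
Reachable graph of Q (3 states):
  n0 = rec X. c.((b.X)\{b,c} + c.b.X) → ··c··> n1
  n1 = (b.(rec X. c.((b.X)\{b,c} + c.b.X)))\{b,c} + c.b.(rec X. c.((b.X)\{b,c} + c.b.X)) → ··c··> n2
  n2 = b.(rec X. c.((b.X)\{b,c} + c.b.X)) → ··b··> n0
Bisimilarity quotient blocks:
  B0 = {m0, m3, n0}
  B1 = {m1, n1}
  B2 = {m2, n2}
m0 ∈ B0, n0 ∈ B0 → same block
Bisimilar ⇒ trace-equivalent.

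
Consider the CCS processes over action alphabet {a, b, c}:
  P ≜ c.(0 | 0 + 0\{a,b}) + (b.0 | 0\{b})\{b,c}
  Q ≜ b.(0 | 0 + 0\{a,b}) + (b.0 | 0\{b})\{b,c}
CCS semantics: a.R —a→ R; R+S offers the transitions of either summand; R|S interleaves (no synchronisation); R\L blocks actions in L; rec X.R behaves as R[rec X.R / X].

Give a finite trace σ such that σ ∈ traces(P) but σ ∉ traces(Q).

LTS(P): 2 reachable states
  p0 = c.(0 | 0 + 0\{a,b}) + (b.0 | 0\{b})\{b,c} :: ··c··> p1
  p1 = 0 | 0 + 0\{a,b} :: ·
LTS(Q): 2 reachable states
  q0 = b.(0 | 0 + 0\{a,b}) + (b.0 | 0\{b})\{b,c} :: ··b··> q1
  q1 = 0 | 0 + 0\{a,b} :: ·
Executing c from P (initial set {p0}):
  step 1 (c): {p1}
  ✓ P
Executing c from Q (initial set {q0}):
  step 1 (c): ∅  — Q cannot continue

c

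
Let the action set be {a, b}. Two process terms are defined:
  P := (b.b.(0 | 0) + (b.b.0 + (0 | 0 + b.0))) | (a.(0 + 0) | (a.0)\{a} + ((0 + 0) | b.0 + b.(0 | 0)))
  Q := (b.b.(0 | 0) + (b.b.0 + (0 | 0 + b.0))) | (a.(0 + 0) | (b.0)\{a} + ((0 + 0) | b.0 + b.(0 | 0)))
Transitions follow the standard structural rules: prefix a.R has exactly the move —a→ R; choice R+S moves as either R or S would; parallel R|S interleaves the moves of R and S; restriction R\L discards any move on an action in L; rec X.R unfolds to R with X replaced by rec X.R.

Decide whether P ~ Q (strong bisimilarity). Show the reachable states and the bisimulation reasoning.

not bisimilar

LTS(P): 20 reachable states
  s0 = (b.b.(0 | 0) + (b.b.0 + (0 | 0 + b.0))) | (a.(0 + 0) | (a.0)\{a} + ((0 + 0) | b.0 + b.(0 | 0))) ⊢ -a-> s1, -b-> s2, -b-> s3, -b-> s4, -b-> s5, -b-> s6
  s1 = (b.b.(0 | 0) + (b.b.0 + (0 | 0 + b.0))) | ((0 + 0) | (a.0)\{a}) ⊢ -b-> s7, -b-> s8, -b-> s9
  s2 = (b.b.(0 | 0) + (b.b.0 + (0 | 0 + b.0))) | ((0 + 0) | 0) ⊢ -b-> s10, -b-> s11, -b-> s12
  s3 = (b.b.(0 | 0) + (b.b.0 + (0 | 0 + b.0))) | (0 | 0) ⊢ -b-> s13, -b-> s14, -b-> s15
  s4 = 0 | (a.(0 + 0) | (a.0)\{a} + ((0 + 0) | b.0 + b.(0 | 0))) ⊢ -a-> s7, -b-> s10, -b-> s13
  s5 = b.(0 | 0) | (a.(0 + 0) | (a.0)\{a} + ((0 + 0) | b.0 + b.(0 | 0))) ⊢ -a-> s8, -b-> s11, -b-> s14, -b-> s16
  s6 = b.0 | (a.(0 + 0) | (a.0)\{a} + ((0 + 0) | b.0 + b.(0 | 0))) ⊢ -a-> s9, -b-> s12, -b-> s15, -b-> s4
  s7 = 0 | ((0 + 0) | (a.0)\{a}) ⊢ (no moves)
  s8 = b.(0 | 0) | ((0 + 0) | (a.0)\{a}) ⊢ -b-> s17
  s9 = b.0 | ((0 + 0) | (a.0)\{a}) ⊢ -b-> s7
  s10 = 0 | ((0 + 0) | 0) ⊢ (no moves)
  s11 = b.(0 | 0) | ((0 + 0) | 0) ⊢ -b-> s18
  s12 = b.0 | ((0 + 0) | 0) ⊢ -b-> s10
  s13 = 0 | (0 | 0) ⊢ (no moves)
  s14 = b.(0 | 0) | (0 | 0) ⊢ -b-> s19
  s15 = b.0 | (0 | 0) ⊢ -b-> s13
  s16 = 0 | 0 | (a.(0 + 0) | (a.0)\{a} + ((0 + 0) | b.0 + b.(0 | 0))) ⊢ -a-> s17, -b-> s18, -b-> s19
  s17 = 0 | 0 | ((0 + 0) | (a.0)\{a}) ⊢ (no moves)
  s18 = 0 | 0 | ((0 + 0) | 0) ⊢ (no moves)
  s19 = 0 | 0 | (0 | 0) ⊢ (no moves)
LTS(Q): 30 reachable states
  t0 = (b.b.(0 | 0) + (b.b.0 + (0 | 0 + b.0))) | (a.(0 + 0) | (b.0)\{a} + ((0 + 0) | b.0 + b.(0 | 0))) ⊢ -a-> t1, -b-> t2, -b-> t3, -b-> t4, -b-> t5, -b-> t6, -b-> t7
  t1 = (b.b.(0 | 0) + (b.b.0 + (0 | 0 + b.0))) | ((0 + 0) | (b.0)\{a}) ⊢ -b-> t10, -b-> t11, -b-> t8, -b-> t9
  t2 = (b.b.(0 | 0) + (b.b.0 + (0 | 0 + b.0))) | ((0 + 0) | 0) ⊢ -b-> t12, -b-> t13, -b-> t14
  t3 = (b.b.(0 | 0) + (b.b.0 + (0 | 0 + b.0))) | (0 | 0) ⊢ -b-> t15, -b-> t16, -b-> t17
  t4 = (b.b.(0 | 0) + (b.b.0 + (0 | 0 + b.0))) | (a.(0 + 0) | 0\{a}) ⊢ -a-> t8, -b-> t18, -b-> t19, -b-> t20
  t5 = 0 | (a.(0 + 0) | (b.0)\{a} + ((0 + 0) | b.0 + b.(0 | 0))) ⊢ -a-> t9, -b-> t12, -b-> t15, -b-> t18
  t6 = b.(0 | 0) | (a.(0 + 0) | (b.0)\{a} + ((0 + 0) | b.0 + b.(0 | 0))) ⊢ -a-> t10, -b-> t13, -b-> t16, -b-> t19, -b-> t21
  t7 = b.0 | (a.(0 + 0) | (b.0)\{a} + ((0 + 0) | b.0 + b.(0 | 0))) ⊢ -a-> t11, -b-> t14, -b-> t17, -b-> t20, -b-> t5
  t8 = (b.b.(0 | 0) + (b.b.0 + (0 | 0 + b.0))) | ((0 + 0) | 0\{a}) ⊢ -b-> t22, -b-> t23, -b-> t24
  t9 = 0 | ((0 + 0) | (b.0)\{a}) ⊢ -b-> t22
  t10 = b.(0 | 0) | ((0 + 0) | (b.0)\{a}) ⊢ -b-> t23, -b-> t25
  t11 = b.0 | ((0 + 0) | (b.0)\{a}) ⊢ -b-> t24, -b-> t9
  t12 = 0 | ((0 + 0) | 0) ⊢ (no moves)
  t13 = b.(0 | 0) | ((0 + 0) | 0) ⊢ -b-> t26
  t14 = b.0 | ((0 + 0) | 0) ⊢ -b-> t12
  t15 = 0 | (0 | 0) ⊢ (no moves)
  t16 = b.(0 | 0) | (0 | 0) ⊢ -b-> t27
  t17 = b.0 | (0 | 0) ⊢ -b-> t15
  t18 = 0 | (a.(0 + 0) | 0\{a}) ⊢ -a-> t22
  t19 = b.(0 | 0) | (a.(0 + 0) | 0\{a}) ⊢ -a-> t23, -b-> t28
  t20 = b.0 | (a.(0 + 0) | 0\{a}) ⊢ -a-> t24, -b-> t18
  t21 = 0 | 0 | (a.(0 + 0) | (b.0)\{a} + ((0 + 0) | b.0 + b.(0 | 0))) ⊢ -a-> t25, -b-> t26, -b-> t27, -b-> t28
  t22 = 0 | ((0 + 0) | 0\{a}) ⊢ (no moves)
  t23 = b.(0 | 0) | ((0 + 0) | 0\{a}) ⊢ -b-> t29
  t24 = b.0 | ((0 + 0) | 0\{a}) ⊢ -b-> t22
  t25 = 0 | 0 | ((0 + 0) | (b.0)\{a}) ⊢ -b-> t29
  t26 = 0 | 0 | ((0 + 0) | 0) ⊢ (no moves)
  t27 = 0 | 0 | (0 | 0) ⊢ (no moves)
  t28 = 0 | 0 | (a.(0 + 0) | 0\{a}) ⊢ -a-> t29
  t29 = 0 | 0 | ((0 + 0) | 0\{a}) ⊢ (no moves)
Coarsest stable partition (strong bisimilarity classes):
  B0 = {s0}
  B1 = {s5, s6}
  B2 = {s11, s12, s14, s15, s8, s9, t13, t14, t16, t17, t23, t24, t25, t9}
  B3 = {s10, s13, s17, s18, s19, s7, t12, t15, t22, t26, t27, t29}
  B4 = {s16, s4}
  B5 = {s1, s2, s3, t2, t3, t8}
  B6 = {t0}
  B7 = {t6, t7}
  B8 = {t10, t11}
  B9 = {t19, t20}
  B10 = {t18, t28}
  B11 = {t21, t5}
  B12 = {t1}
  B13 = {t4}
s0 ∈ B0, t0 ∈ B6 → different blocks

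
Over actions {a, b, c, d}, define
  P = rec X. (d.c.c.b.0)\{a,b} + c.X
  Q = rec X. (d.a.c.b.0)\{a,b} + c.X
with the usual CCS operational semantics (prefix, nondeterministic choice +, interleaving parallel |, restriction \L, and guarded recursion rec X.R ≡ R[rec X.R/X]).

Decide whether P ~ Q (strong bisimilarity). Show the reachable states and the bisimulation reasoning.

NO

P's transition system — 4 states:
  u0 = rec X. (d.c.c.b.0)\{a,b} + c.X :: ··c··> u0, ··d··> u1
  u1 = (c.c.b.0)\{a,b} :: ··c··> u2
  u2 = (c.b.0)\{a,b} :: ··c··> u3
  u3 = (b.0)\{a,b} :: stopped
Q's transition system — 2 states:
  v0 = rec X. (d.a.c.b.0)\{a,b} + c.X :: ··c··> v0, ··d··> v1
  v1 = (a.c.b.0)\{a,b} :: stopped
Partition-refinement fixed point:
  B0 = {u0}
  B1 = {u1}
  B2 = {u2}
  B3 = {u3, v1}
  B4 = {v0}
u0 ∈ B0, v0 ∈ B4 → different blocks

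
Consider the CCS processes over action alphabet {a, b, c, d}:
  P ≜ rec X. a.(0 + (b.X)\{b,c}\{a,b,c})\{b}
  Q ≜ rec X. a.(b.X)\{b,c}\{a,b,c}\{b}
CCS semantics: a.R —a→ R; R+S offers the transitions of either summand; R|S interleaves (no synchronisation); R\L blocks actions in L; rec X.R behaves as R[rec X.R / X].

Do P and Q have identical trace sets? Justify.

P's transition system — 2 states:
  m0 = rec X. a.(0 + (b.X)\{b,c}\{a,b,c})\{b} → --a--▸ m1
  m1 = (0 + (b.(rec X. a.(0 + (b.X)\{b,c}\{a,b,c})\{b}))\{b,c}\{a,b,c})\{b} → ∅
Q's transition system — 2 states:
  n0 = rec X. a.(b.X)\{b,c}\{a,b,c}\{b} → --a--▸ n1
  n1 = (b.(rec X. a.(b.X)\{b,c}\{a,b,c}\{b}))\{b,c}\{a,b,c}\{b} → ∅
Coarsest stable partition (strong bisimilarity classes):
  B0 = {m0, n0}
  B1 = {m1, n1}
m0 ∈ B0, n0 ∈ B0 → same block
Bisimilar ⇒ trace-equivalent.

YES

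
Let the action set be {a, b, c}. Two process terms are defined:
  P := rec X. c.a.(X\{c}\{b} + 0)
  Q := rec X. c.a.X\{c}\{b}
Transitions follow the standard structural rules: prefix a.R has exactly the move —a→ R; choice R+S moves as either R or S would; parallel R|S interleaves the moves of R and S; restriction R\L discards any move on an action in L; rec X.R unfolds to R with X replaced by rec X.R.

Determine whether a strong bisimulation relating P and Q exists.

YES

P's transition system — 3 states:
  m0 = rec X. c.a.(X\{c}\{b} + 0) :: —c→ m1
  m1 = a.((rec X. c.a.(X\{c}\{b} + 0))\{c}\{b} + 0) :: —a→ m2
  m2 = (rec X. c.a.(X\{c}\{b} + 0))\{c}\{b} + 0 :: ∅
Q's transition system — 3 states:
  n0 = rec X. c.a.X\{c}\{b} :: —c→ n1
  n1 = a.(rec X. c.a.X\{c}\{b})\{c}\{b} :: —a→ n2
  n2 = (rec X. c.a.X\{c}\{b})\{c}\{b} :: ∅
Bisimilarity quotient blocks:
  B0 = {m0, n0}
  B1 = {m1, n1}
  B2 = {m2, n2}
m0 ∈ B0, n0 ∈ B0 → same block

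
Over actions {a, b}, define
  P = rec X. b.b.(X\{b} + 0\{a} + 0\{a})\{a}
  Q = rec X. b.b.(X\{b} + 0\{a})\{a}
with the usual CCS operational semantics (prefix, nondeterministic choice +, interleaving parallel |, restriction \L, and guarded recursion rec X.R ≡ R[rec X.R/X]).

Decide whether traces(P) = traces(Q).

YES

P's transition system — 3 states:
  m0 = rec X. b.b.(X\{b} + 0\{a} + 0\{a})\{a} :: =b=> m1
  m1 = b.((rec X. b.b.(X\{b} + 0\{a} + 0\{a})\{a})\{b} + 0\{a} + 0\{a})\{a} :: =b=> m2
  m2 = ((rec X. b.b.(X\{b} + 0\{a} + 0\{a})\{a})\{b} + 0\{a} + 0\{a})\{a} :: ·
Q's transition system — 3 states:
  n0 = rec X. b.b.(X\{b} + 0\{a})\{a} :: =b=> n1
  n1 = b.((rec X. b.b.(X\{b} + 0\{a})\{a})\{b} + 0\{a})\{a} :: =b=> n2
  n2 = ((rec X. b.b.(X\{b} + 0\{a})\{a})\{b} + 0\{a})\{a} :: ·
Bisimilarity quotient blocks:
  B0 = {m0, n0}
  B1 = {m1, n1}
  B2 = {m2, n2}
m0 ∈ B0, n0 ∈ B0 → same block
Bisimilar ⇒ trace-equivalent.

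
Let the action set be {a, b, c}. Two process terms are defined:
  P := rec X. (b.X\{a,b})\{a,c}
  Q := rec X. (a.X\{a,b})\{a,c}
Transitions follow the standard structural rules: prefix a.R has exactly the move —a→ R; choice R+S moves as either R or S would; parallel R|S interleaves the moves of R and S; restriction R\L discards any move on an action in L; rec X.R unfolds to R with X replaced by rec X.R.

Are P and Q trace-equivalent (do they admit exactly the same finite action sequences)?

NO — witness ⟨b⟩

LTS(P): 2 reachable states
  m0 = rec X. (b.X\{a,b})\{a,c} | ··b··> m1
  m1 = (rec X. (b.X\{a,b})\{a,c})\{a,b}\{a,c} | (no moves)
LTS(Q): 1 reachable states
  n0 = rec X. (a.X\{a,b})\{a,c} | (no moves)
Executing b from P (initial set {m0}):
  after b @ step 1: {m1}
  ✓ P
Executing b from Q (initial set {n0}):
  after b @ step 1: ∅  — Q cannot continue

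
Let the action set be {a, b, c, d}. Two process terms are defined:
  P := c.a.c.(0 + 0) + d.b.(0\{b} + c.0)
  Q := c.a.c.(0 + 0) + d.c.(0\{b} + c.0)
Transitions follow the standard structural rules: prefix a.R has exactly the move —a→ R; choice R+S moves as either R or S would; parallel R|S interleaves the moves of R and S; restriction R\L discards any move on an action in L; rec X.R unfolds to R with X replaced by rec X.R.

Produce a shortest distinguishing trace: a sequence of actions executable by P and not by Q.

db

LTS(P): 7 reachable states
  m0 = c.a.c.(0 + 0) + d.b.(0\{b} + c.0) has moves —c→ m1, —d→ m2
  m1 = a.c.(0 + 0) has moves —a→ m3
  m2 = b.(0\{b} + c.0) has moves —b→ m4
  m3 = c.(0 + 0) has moves —c→ m5
  m4 = 0\{b} + c.0 has moves —c→ m6
  m5 = 0 + 0 has moves (no moves)
  m6 = 0 has moves (no moves)
LTS(Q): 7 reachable states
  n0 = c.a.c.(0 + 0) + d.c.(0\{b} + c.0) has moves —c→ n1, —d→ n2
  n1 = a.c.(0 + 0) has moves —a→ n3
  n2 = c.(0\{b} + c.0) has moves —c→ n4
  n3 = c.(0 + 0) has moves —c→ n5
  n4 = 0\{b} + c.0 has moves —c→ n6
  n5 = 0 + 0 has moves (no moves)
  n6 = 0 has moves (no moves)
Executing db from P (initial set {m0}):
  after d @ step 1: {m2}
  after b @ step 2: {m4}
  ✓ P
Executing db from Q (initial set {n0}):
  after d @ step 1: {n2}
  after b @ step 2: no successor for Q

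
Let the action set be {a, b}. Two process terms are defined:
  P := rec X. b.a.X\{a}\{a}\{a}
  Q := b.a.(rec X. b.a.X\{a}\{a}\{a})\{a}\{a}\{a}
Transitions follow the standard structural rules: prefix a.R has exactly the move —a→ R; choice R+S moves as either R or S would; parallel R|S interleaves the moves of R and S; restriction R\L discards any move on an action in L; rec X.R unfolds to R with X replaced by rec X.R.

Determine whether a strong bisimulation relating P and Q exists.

bisimilar

P's transition system — 4 states:
  m0 = rec X. b.a.X\{a}\{a}\{a} ⊢ ··b··> m1
  m1 = a.(rec X. b.a.X\{a}\{a}\{a})\{a}\{a}\{a} ⊢ ··a··> m2
  m2 = (rec X. b.a.X\{a}\{a}\{a})\{a}\{a}\{a} ⊢ ··b··> m3
  m3 = (a.(rec X. b.a.X\{a}\{a}\{a})\{a}\{a}\{a})\{a}\{a}\{a} ⊢ ∅
Q's transition system — 4 states:
  n0 = b.a.(rec X. b.a.X\{a}\{a}\{a})\{a}\{a}\{a} ⊢ ··b··> n1
  n1 = a.(rec X. b.a.X\{a}\{a}\{a})\{a}\{a}\{a} ⊢ ··a··> n2
  n2 = (rec X. b.a.X\{a}\{a}\{a})\{a}\{a}\{a} ⊢ ··b··> n3
  n3 = (a.(rec X. b.a.X\{a}\{a}\{a})\{a}\{a}\{a})\{a}\{a}\{a} ⊢ ∅
Bisimilarity quotient blocks:
  B0 = {m0, n0}
  B1 = {m1, n1}
  B2 = {m2, n2}
  B3 = {m3, n3}
m0 ∈ B0, n0 ∈ B0 → same block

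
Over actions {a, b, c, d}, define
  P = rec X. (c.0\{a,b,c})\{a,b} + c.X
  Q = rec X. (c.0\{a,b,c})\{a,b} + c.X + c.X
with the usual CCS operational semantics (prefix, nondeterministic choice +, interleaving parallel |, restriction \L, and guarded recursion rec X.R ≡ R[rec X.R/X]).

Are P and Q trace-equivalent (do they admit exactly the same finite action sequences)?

LTS(P): 2 reachable states
  p0 = rec X. (c.0\{a,b,c})\{a,b} + c.X ⊢ -c-> p0, -c-> p1
  p1 = 0\{a,b,c}\{a,b} ⊢ (no moves)
LTS(Q): 2 reachable states
  q0 = rec X. (c.0\{a,b,c})\{a,b} + c.X + c.X ⊢ -c-> q0, -c-> q1
  q1 = 0\{a,b,c}\{a,b} ⊢ (no moves)
Coarsest stable partition (strong bisimilarity classes):
  B0 = {p0, q0}
  B1 = {p1, q1}
p0 ∈ B0, q0 ∈ B0 → same block
Bisimilar ⇒ trace-equivalent.

trace-equivalent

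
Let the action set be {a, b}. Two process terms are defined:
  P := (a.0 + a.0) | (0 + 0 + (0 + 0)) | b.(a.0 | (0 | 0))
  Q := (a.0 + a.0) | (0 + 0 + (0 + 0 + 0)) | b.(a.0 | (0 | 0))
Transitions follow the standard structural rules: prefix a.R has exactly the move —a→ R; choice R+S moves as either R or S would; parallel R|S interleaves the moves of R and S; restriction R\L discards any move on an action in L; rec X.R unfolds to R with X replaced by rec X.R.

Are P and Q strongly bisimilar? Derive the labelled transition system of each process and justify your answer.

P's transition system — 6 states:
  s0 = (a.0 + a.0) | (0 + 0 + (0 + 0)) | b.(a.0 | (0 | 0)) ⊢ —a→ s1, —b→ s2
  s1 = 0 | (0 + 0 + (0 + 0)) | b.(a.0 | (0 | 0)) ⊢ —b→ s3
  s2 = (a.0 + a.0) | (0 + 0 + (0 + 0)) | (a.0 | (0 | 0)) ⊢ —a→ s3, —a→ s4
  s3 = 0 | (0 + 0 + (0 + 0)) | (a.0 | (0 | 0)) ⊢ —a→ s5
  s4 = (a.0 + a.0) | (0 + 0 + (0 + 0)) | (0 | (0 | 0)) ⊢ —a→ s5
  s5 = 0 | (0 + 0 + (0 + 0)) | (0 | (0 | 0)) ⊢ deadlocked
Q's transition system — 6 states:
  t0 = (a.0 + a.0) | (0 + 0 + (0 + 0 + 0)) | b.(a.0 | (0 | 0)) ⊢ —a→ t1, —b→ t2
  t1 = 0 | (0 + 0 + (0 + 0 + 0)) | b.(a.0 | (0 | 0)) ⊢ —b→ t3
  t2 = (a.0 + a.0) | (0 + 0 + (0 + 0 + 0)) | (a.0 | (0 | 0)) ⊢ —a→ t3, —a→ t4
  t3 = 0 | (0 + 0 + (0 + 0 + 0)) | (a.0 | (0 | 0)) ⊢ —a→ t5
  t4 = (a.0 + a.0) | (0 + 0 + (0 + 0 + 0)) | (0 | (0 | 0)) ⊢ —a→ t5
  t5 = 0 | (0 + 0 + (0 + 0 + 0)) | (0 | (0 | 0)) ⊢ deadlocked
Partition-refinement fixed point:
  B0 = {s0, t0}
  B1 = {s1, t1}
  B2 = {s3, s4, t3, t4}
  B3 = {s5, t5}
  B4 = {s2, t2}
s0 ∈ B0, t0 ∈ B0 → same block

P ~ Q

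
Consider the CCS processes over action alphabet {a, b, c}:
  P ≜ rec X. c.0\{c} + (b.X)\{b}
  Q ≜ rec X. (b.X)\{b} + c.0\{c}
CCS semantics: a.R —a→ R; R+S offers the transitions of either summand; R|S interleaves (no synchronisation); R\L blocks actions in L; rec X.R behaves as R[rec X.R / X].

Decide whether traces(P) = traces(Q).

traces(P) = traces(Q)

LTS(P): 2 reachable states
  u0 = rec X. c.0\{c} + (b.X)\{b} :: =c=> u1
  u1 = 0\{c} :: (no moves)
LTS(Q): 2 reachable states
  v0 = rec X. (b.X)\{b} + c.0\{c} :: =c=> v1
  v1 = 0\{c} :: (no moves)
Partition-refinement fixed point:
  B0 = {u0, v0}
  B1 = {u1, v1}
u0 ∈ B0, v0 ∈ B0 → same block
Bisimilar ⇒ trace-equivalent.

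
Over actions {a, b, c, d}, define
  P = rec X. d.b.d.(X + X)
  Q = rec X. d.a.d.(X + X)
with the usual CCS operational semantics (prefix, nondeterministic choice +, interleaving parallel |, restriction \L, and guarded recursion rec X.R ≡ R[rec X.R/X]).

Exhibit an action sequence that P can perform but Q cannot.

Reachable graph of P (4 states):
  m0 = rec X. d.b.d.(X + X) → -d-> m1
  m1 = b.d.((rec X. d.b.d.(X + X)) + (rec X. d.b.d.(X + X))) → -b-> m2
  m2 = d.((rec X. d.b.d.(X + X)) + (rec X. d.b.d.(X + X))) → -d-> m3
  m3 = (rec X. d.b.d.(X + X)) + (rec X. d.b.d.(X + X)) → -d-> m1
Reachable graph of Q (4 states):
  n0 = rec X. d.a.d.(X + X) → -d-> n1
  n1 = a.d.((rec X. d.a.d.(X + X)) + (rec X. d.a.d.(X + X))) → -a-> n2
  n2 = d.((rec X. d.a.d.(X + X)) + (rec X. d.a.d.(X + X))) → -d-> n3
  n3 = (rec X. d.a.d.(X + X)) + (rec X. d.a.d.(X + X)) → -d-> n1
Run σ = ⟨db⟩ on P: start {m0}
  step 1 (d): {m1}
  step 2 (b): {m2}
  ✓ P
Run σ = ⟨db⟩ on Q: start {n0}
  step 1 (d): {n1}
  step 2 (b): ∅  — Q cannot continue

db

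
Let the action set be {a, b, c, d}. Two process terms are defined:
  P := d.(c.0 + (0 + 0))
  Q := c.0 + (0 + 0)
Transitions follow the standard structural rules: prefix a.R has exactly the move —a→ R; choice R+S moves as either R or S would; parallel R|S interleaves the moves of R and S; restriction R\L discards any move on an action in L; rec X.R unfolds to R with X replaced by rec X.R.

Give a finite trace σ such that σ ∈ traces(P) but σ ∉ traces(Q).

Reachable graph of P (3 states):
  m0 = d.(c.0 + (0 + 0)) → -d-> m1
  m1 = c.0 + (0 + 0) → -c-> m2
  m2 = 0 → ·
Reachable graph of Q (2 states):
  n0 = c.0 + (0 + 0) → -c-> n1
  n1 = 0 → ·
Executing d from P (initial set {m0}):
  [1] d ⇒ {m1}
  ✓ P
Executing d from Q (initial set {n0}):
  [1] d ⇒ no successor for Q

d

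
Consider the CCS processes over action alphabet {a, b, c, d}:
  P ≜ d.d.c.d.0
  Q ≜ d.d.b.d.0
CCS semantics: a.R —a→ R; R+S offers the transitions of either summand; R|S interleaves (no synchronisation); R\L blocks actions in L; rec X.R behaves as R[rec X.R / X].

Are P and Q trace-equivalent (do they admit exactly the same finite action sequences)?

traces(P) ≠ traces(Q) — witness ⟨ddc⟩

P's transition system — 5 states:
  p0 = d.d.c.d.0 has moves =d=> p1
  p1 = d.c.d.0 has moves =d=> p2
  p2 = c.d.0 has moves =c=> p3
  p3 = d.0 has moves =d=> p4
  p4 = 0 has moves deadlocked
Q's transition system — 5 states:
  q0 = d.d.b.d.0 has moves =d=> q1
  q1 = d.b.d.0 has moves =d=> q2
  q2 = b.d.0 has moves =b=> q3
  q3 = d.0 has moves =d=> q4
  q4 = 0 has moves deadlocked
Executing ddc from P (initial set {p0}):
  step 1 (d): {p1}
  step 2 (d): {p2}
  step 3 (c): {p3}
  P completes σ.
Executing ddc from Q (initial set {q0}):
  step 1 (d): {q1}
  step 2 (d): {q2}
  step 3 (c): no successor for Q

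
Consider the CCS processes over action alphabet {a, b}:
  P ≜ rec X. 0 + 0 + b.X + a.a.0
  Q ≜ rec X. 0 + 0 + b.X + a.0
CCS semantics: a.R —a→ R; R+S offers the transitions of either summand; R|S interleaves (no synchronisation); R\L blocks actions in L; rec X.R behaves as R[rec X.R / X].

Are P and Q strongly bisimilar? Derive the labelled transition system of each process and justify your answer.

LTS(P): 3 reachable states
  u0 = rec X. 0 + 0 + b.X + a.a.0 | --a--▸ u1, --b--▸ u0
  u1 = a.0 | --a--▸ u2
  u2 = 0 | deadlocked
LTS(Q): 2 reachable states
  v0 = rec X. 0 + 0 + b.X + a.0 | --a--▸ v1, --b--▸ v0
  v1 = 0 | deadlocked
Coarsest stable partition (strong bisimilarity classes):
  B0 = {u0}
  B1 = {u1}
  B2 = {u2, v1}
  B3 = {v0}
u0 ∈ B0, v0 ∈ B3 → different blocks

P ≁ Q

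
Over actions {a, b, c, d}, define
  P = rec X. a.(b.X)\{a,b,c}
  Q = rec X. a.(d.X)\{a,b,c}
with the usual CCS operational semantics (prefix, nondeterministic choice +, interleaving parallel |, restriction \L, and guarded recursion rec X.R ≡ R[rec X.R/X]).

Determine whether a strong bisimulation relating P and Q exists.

Reachable graph of P (2 states):
  s0 = rec X. a.(b.X)\{a,b,c} :: -a-> s1
  s1 = (b.(rec X. a.(b.X)\{a,b,c}))\{a,b,c} :: deadlocked
Reachable graph of Q (3 states):
  t0 = rec X. a.(d.X)\{a,b,c} :: -a-> t1
  t1 = (d.(rec X. a.(d.X)\{a,b,c}))\{a,b,c} :: -d-> t2
  t2 = (rec X. a.(d.X)\{a,b,c})\{a,b,c} :: deadlocked
Partition-refinement fixed point:
  B0 = {s0}
  B1 = {s1, t2}
  B2 = {t0}
  B3 = {t1}
s0 ∈ B0, t0 ∈ B2 → different blocks

NO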